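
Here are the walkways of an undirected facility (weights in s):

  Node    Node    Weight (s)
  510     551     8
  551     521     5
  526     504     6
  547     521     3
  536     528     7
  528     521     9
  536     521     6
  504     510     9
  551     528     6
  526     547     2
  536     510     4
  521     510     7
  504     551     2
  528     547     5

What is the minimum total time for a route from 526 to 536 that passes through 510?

Best 526 to 510: 526 → 547 → 521 → 510 costing 12
Shortest 510→536: 510 → 536 = 4
Total via 510: 12 + 4 = 16 s.

16 s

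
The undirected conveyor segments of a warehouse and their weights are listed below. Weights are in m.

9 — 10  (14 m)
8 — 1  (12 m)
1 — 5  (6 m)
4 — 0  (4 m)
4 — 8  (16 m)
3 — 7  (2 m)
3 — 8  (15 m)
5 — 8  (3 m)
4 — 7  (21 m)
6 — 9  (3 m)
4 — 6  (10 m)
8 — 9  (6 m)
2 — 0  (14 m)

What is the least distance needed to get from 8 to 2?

Settle nodes by increasing distance from 8:
8: 0
5: 3  (via 8)
9: 6  (via 8)
1: 9  (via 5)
6: 9  (via 9)
3: 15  (via 8)
4: 16  (via 8)
7: 17  (via 3)
0: 20  (via 4)
10: 20  (via 9)
2: 34  (via 0)
Shortest route: 8 → 4 → 0 → 2 = 34 m.

34 m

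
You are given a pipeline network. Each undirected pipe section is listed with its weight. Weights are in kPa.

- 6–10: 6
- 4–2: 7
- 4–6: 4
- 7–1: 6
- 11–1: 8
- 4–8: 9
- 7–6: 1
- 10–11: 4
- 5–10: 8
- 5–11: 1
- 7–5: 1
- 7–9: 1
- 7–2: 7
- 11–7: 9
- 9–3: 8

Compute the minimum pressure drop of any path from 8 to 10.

Running Dijkstra from 8:
8: 0
4: 9  (via 8)
6: 13  (via 4)
7: 14  (via 6)
5: 15  (via 7)
9: 15  (via 7)
2: 16  (via 4)
11: 16  (via 5)
10: 19  (via 6)
Shortest route: 8 → 4 → 6 → 10 = 19 kPa.

19 kPa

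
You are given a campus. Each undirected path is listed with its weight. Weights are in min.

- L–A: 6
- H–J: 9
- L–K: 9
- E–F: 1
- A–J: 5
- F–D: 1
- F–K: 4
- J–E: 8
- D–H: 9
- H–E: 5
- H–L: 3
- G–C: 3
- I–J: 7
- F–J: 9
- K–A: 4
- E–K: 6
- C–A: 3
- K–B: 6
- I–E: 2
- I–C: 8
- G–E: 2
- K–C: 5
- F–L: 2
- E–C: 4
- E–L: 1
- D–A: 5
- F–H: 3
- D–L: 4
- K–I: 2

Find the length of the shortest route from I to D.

Settle nodes by increasing distance from I:
I: 0
E: 2  (via I)
K: 2  (via I)
F: 3  (via E)
L: 3  (via E)
D: 4  (via F)
Shortest route: I–E–F–D = 4 min.

4 min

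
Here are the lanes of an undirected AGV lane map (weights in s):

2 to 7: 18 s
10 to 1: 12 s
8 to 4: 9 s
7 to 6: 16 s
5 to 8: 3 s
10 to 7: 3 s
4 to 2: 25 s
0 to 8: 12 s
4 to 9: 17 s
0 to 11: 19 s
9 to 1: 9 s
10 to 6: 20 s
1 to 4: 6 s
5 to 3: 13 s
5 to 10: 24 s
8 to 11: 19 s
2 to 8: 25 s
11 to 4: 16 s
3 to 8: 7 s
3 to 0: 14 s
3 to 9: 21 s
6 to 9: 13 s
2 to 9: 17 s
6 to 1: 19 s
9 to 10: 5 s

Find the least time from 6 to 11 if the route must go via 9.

Best 6 to 9: 6 → 9 costing 13
Shortest 9→11: 9 → 1 → 4 → 11 = 31
Total via 9: 13 + 31 = 44 s.

44 s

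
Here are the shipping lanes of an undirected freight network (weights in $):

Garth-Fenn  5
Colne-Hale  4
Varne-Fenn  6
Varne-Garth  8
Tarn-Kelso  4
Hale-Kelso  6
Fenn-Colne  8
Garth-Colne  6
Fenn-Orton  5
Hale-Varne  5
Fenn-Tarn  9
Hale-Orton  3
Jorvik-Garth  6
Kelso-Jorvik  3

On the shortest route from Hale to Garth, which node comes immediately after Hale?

Compare a few routes:
Hale - Colne - Garth: 4+6 = 10
Hale - Orton - Fenn - Garth: 3+5+5 = 13
Cheapest is Hale - Colne - Garth at $10.
So from Hale the first move is to Colne.

Colne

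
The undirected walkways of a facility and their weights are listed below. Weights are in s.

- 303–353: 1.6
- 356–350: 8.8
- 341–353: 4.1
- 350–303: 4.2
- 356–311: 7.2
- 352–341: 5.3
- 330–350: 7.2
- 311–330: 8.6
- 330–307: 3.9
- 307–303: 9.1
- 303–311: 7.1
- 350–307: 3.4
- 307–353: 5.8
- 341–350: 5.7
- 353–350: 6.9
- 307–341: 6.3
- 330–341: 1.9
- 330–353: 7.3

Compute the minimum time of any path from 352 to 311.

Settle nodes by increasing distance from 352:
352: 0
341: 5.3  (via 352)
330: 7.2  (via 341)
353: 9.4  (via 341)
350: 11  (via 341)
303: 11  (via 353)
307: 11.1  (via 330)
311: 15.8  (via 330)
Shortest route: 352 → 341 → 330 → 311 = 15.8 s.

15.8 s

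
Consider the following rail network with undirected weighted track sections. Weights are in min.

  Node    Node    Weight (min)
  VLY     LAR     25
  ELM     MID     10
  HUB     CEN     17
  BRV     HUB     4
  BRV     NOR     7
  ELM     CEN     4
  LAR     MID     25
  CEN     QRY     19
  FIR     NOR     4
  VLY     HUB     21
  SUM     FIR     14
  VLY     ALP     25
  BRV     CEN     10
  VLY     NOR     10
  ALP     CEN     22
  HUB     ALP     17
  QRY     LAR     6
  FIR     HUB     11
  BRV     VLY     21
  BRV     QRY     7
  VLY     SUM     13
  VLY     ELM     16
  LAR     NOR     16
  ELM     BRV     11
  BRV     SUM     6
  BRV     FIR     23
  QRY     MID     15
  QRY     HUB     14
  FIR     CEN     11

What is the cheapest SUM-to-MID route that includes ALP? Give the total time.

Shortest SUM→ALP: SUM–BRV–HUB–ALP = 27
Best ALP to MID: ALP–CEN–ELM–MID costing 36
Total via ALP: 27 + 36 = 63 min.

63 min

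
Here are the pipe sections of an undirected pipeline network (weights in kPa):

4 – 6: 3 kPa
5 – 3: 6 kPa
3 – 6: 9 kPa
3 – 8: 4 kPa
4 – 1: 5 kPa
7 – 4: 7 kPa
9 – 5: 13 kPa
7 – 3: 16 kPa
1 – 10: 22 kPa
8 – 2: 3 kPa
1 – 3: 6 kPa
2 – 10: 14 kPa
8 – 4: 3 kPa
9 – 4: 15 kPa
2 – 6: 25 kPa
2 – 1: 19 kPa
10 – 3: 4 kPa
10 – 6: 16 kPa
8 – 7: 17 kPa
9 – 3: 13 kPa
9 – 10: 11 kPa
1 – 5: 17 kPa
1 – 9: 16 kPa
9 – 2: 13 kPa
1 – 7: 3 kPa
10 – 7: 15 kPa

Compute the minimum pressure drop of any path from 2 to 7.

13 kPa

Compare a few routes:
2 - 8 - 4 - 7: 3+3+7 = 13
2 - 8 - 4 - 1 - 7: 3+3+5+3 = 14
The minimum is 13 kPa via 2 - 8 - 4 - 7.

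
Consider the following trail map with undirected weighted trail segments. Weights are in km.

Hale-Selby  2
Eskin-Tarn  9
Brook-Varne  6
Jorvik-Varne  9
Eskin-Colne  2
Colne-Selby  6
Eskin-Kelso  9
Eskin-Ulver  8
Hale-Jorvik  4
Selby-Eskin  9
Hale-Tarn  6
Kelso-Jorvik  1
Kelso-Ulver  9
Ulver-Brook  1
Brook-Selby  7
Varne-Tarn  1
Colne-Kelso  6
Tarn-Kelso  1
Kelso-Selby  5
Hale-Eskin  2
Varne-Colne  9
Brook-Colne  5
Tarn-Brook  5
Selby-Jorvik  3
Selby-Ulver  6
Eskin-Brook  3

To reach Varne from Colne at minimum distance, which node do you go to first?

Kelso

Enumerating some paths:
Colne–Kelso–Tarn–Varne: 6+1+1 = 8
Colne–Varne: 9 = 9
Colne–Brook–Varne: 5+6 = 11
The minimum is 8 km via Colne–Kelso–Tarn–Varne.
So from Colne the first move is to Kelso.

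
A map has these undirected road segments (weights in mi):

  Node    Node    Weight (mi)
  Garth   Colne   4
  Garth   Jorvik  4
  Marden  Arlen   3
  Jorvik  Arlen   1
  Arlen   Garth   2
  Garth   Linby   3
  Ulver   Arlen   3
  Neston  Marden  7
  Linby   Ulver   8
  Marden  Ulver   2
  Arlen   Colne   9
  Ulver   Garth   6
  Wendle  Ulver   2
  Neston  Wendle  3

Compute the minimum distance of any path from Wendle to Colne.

Candidate routes:
Wendle–Ulver–Arlen–Garth–Colne: 2+3+2+4 = 11
Wendle–Ulver–Marden–Arlen–Garth–Colne: 2+2+3+2+4 = 13
Wendle–Ulver–Garth–Colne: 2+6+4 = 12
Wendle–Ulver–Arlen–Jorvik–Garth–Colne: 2+3+1+4+4 = 14
The minimum is 11 mi via Wendle–Ulver–Arlen–Garth–Colne.

11 mi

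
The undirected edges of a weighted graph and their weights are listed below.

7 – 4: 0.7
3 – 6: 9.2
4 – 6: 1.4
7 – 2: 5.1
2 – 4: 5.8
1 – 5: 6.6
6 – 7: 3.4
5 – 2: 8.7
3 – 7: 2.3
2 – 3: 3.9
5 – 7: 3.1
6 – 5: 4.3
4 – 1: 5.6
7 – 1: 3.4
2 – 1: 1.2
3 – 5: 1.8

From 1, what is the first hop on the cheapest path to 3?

2

Enumerating some paths:
1 - 5 - 3: 6.6+1.8 = 8.4
1 - 2 - 3: 1.2+3.9 = 5.1
1 - 7 - 5 - 3: 3.4+3.1+1.8 = 8.3
1 - 7 - 3: 3.4+2.3 = 5.7
Cheapest is 1 - 2 - 3 at 5.1.
So from 1 the first move is to 2.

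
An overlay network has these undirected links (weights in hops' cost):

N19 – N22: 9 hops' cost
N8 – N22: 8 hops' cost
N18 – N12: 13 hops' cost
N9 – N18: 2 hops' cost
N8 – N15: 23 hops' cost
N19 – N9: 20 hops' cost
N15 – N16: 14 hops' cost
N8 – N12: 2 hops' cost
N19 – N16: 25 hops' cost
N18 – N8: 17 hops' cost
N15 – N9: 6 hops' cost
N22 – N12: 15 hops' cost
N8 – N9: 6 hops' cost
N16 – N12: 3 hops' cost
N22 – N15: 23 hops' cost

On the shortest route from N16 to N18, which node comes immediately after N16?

Compare a few routes:
N16 - N12 - N18: 3+13 = 16
N16 - N12 - N8 - N9 - N18: 3+2+6+2 = 13
N16 - N12 - N8 - N18: 3+2+17 = 22
N16 - N15 - N9 - N18: 14+6+2 = 22
Cheapest is N16 - N12 - N8 - N9 - N18 at 13 hops' cost.
So from N16 the first move is to N12.

N12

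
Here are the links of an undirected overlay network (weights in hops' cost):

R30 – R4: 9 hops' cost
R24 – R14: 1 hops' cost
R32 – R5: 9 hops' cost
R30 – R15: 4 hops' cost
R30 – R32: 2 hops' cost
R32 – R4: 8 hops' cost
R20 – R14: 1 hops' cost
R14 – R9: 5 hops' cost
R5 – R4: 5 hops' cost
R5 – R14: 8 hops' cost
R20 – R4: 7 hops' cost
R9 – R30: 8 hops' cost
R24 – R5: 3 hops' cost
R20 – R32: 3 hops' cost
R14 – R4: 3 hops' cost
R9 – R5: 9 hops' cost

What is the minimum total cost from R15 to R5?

Running Dijkstra from R15:
R15: 0
R30: 4  (via R15)
R32: 6  (via R30)
R20: 9  (via R32)
R14: 10  (via R20)
R24: 11  (via R14)
R9: 12  (via R30)
R4: 13  (via R30)
R5: 14  (via R24)
Shortest route: R15 → R30 → R32 → R20 → R14 → R24 → R5 = 14 hops' cost.

14 hops' cost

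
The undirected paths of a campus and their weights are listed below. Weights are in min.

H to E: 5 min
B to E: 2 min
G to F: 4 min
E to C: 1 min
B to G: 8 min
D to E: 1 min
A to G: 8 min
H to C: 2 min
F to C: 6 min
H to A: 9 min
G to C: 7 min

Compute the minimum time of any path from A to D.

13 min

Candidate routes:
A - H - E - D: 9+5+1 = 15
A - H - C - E - D: 9+2+1+1 = 13
A - G - C - E - D: 8+7+1+1 = 17
The minimum is 13 min via A - H - C - E - D.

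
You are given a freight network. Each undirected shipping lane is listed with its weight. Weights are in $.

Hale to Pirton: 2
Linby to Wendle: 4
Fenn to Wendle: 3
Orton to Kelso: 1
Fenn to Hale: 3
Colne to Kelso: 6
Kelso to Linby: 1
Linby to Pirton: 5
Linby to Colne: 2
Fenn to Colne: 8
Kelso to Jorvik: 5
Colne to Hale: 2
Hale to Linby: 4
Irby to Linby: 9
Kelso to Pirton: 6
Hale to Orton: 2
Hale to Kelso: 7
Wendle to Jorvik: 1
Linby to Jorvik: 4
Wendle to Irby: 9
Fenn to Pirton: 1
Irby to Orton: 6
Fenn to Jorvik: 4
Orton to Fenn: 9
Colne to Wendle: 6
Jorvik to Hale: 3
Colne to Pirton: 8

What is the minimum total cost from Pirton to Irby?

$10

Compare a few routes:
Pirton - Hale - Orton - Irby: 2+2+6 = 10
Pirton - Fenn - Hale - Orton - Irby: 1+3+2+6 = 12
The minimum is $10 via Pirton - Hale - Orton - Irby.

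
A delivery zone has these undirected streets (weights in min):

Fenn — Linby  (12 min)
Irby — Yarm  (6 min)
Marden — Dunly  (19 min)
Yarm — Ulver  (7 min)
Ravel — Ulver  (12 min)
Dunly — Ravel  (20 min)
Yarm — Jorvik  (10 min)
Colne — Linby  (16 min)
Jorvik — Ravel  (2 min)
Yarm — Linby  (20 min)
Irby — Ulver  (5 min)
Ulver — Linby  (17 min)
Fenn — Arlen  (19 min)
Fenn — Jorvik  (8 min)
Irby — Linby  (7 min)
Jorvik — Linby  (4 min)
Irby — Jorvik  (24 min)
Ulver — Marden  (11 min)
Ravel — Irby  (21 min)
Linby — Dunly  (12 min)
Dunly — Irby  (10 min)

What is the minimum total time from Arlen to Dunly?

Settle nodes by increasing distance from Arlen:
Arlen: 0
Fenn: 19  (via Arlen)
Jorvik: 27  (via Fenn)
Ravel: 29  (via Jorvik)
Linby: 31  (via Fenn)
Yarm: 37  (via Jorvik)
Irby: 38  (via Linby)
Ulver: 41  (via Ravel)
Dunly: 43  (via Linby)
Shortest route: Arlen → Fenn → Linby → Dunly = 43 min.

43 min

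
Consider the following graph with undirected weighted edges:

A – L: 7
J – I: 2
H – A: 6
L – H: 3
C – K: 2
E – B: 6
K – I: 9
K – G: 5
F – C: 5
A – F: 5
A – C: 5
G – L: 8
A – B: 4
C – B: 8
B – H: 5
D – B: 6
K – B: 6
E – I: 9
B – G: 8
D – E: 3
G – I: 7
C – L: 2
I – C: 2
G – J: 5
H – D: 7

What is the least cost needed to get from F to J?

9

Settle nodes by increasing distance from F:
F: 0
A: 5  (via F)
C: 5  (via F)
I: 7  (via C)
K: 7  (via C)
L: 7  (via C)
B: 9  (via A)
J: 9  (via I)
Shortest route: F → C → I → J = 9.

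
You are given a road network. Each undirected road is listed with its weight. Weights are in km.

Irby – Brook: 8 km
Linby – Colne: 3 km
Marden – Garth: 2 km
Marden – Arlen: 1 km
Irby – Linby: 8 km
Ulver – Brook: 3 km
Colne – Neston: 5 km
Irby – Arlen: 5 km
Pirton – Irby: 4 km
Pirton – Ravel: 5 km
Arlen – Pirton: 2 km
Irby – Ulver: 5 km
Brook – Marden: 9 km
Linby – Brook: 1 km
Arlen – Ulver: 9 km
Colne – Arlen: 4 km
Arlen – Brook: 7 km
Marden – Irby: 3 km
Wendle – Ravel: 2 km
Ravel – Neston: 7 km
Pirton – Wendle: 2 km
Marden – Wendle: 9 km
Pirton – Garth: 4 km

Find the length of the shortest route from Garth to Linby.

10 km

Running Dijkstra from Garth:
Garth: 0
Marden: 2  (via Garth)
Arlen: 3  (via Marden)
Pirton: 4  (via Garth)
Irby: 5  (via Marden)
Wendle: 6  (via Pirton)
Colne: 7  (via Arlen)
Ravel: 8  (via Wendle)
Ulver: 10  (via Irby)
Linby: 10  (via Colne)
Shortest route: Garth–Marden–Arlen–Colne–Linby = 10 km.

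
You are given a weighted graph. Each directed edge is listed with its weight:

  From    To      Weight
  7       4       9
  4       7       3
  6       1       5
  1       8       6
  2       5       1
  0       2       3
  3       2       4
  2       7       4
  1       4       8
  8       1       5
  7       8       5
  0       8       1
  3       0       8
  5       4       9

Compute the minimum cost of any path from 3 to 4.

14

Shortest distances from 3:
3: 0
2: 4  (via 3)
5: 5  (via 2)
0: 8  (via 3)
7: 8  (via 2)
8: 9  (via 0)
1: 14  (via 8)
4: 14  (via 5)
Shortest route: 3–2–5–4 = 14.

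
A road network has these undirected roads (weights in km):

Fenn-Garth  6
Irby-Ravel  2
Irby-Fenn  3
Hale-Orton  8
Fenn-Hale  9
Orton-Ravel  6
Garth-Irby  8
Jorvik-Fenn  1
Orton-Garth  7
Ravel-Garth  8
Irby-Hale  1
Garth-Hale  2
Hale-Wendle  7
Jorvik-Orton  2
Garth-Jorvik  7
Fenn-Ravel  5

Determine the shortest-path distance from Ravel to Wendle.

Running Dijkstra from Ravel:
Ravel: 0
Irby: 2  (via Ravel)
Hale: 3  (via Irby)
Fenn: 5  (via Ravel)
Garth: 5  (via Hale)
Orton: 6  (via Ravel)
Jorvik: 6  (via Fenn)
Wendle: 10  (via Hale)
Shortest route: Ravel → Irby → Hale → Wendle = 10 km.

10 km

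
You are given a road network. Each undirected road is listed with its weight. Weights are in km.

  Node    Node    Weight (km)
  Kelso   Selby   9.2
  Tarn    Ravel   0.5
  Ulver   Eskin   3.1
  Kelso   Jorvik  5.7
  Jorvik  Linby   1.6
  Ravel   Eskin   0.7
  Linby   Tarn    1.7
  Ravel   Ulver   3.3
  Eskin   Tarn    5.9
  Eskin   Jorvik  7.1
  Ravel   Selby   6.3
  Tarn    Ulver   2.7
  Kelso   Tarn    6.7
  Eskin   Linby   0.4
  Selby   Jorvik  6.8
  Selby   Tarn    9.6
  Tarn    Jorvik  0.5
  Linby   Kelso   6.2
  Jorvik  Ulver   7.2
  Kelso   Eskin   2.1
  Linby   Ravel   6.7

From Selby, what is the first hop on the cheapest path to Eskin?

Ravel

Compare a few routes:
Selby - Jorvik - Tarn - Ravel - Eskin: 6.8+0.5+0.5+0.7 = 8.5
Selby - Jorvik - Linby - Eskin: 6.8+1.6+0.4 = 8.8
Selby - Ravel - Tarn - Linby - Eskin: 6.3+0.5+1.7+0.4 = 8.9
Selby - Ravel - Eskin: 6.3+0.7 = 7
The minimum is 7 km via Selby - Ravel - Eskin.
So from Selby the first move is to Ravel.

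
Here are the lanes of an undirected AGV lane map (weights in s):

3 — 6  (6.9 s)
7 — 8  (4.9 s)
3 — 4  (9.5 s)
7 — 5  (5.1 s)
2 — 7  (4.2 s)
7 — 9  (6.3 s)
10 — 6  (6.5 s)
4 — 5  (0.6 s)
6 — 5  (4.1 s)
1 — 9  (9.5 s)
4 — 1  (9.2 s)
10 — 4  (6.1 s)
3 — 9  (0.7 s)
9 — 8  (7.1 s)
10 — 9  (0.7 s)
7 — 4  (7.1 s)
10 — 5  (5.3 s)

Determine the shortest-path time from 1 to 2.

19.1 s

Shortest distances from 1:
1: 0
4: 9.2  (via 1)
9: 9.5  (via 1)
5: 9.8  (via 4)
3: 10.2  (via 9)
10: 10.2  (via 9)
6: 13.9  (via 5)
7: 14.9  (via 5)
8: 16.6  (via 9)
2: 19.1  (via 7)
Shortest route: 1 → 4 → 5 → 7 → 2 = 19.1 s.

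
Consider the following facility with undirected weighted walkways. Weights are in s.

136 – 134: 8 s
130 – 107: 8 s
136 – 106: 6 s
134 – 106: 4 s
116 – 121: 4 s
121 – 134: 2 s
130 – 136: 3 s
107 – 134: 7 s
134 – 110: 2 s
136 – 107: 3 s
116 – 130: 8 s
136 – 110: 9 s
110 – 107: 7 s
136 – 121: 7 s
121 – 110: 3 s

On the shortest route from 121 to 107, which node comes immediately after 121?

Compare a few routes:
121 → 134 → 107: 2+7 = 9
121 → 110 → 107: 3+7 = 10
121 → 134 → 110 → 107: 2+2+7 = 11
121 → 136 → 107: 7+3 = 10
Cheapest is 121 → 134 → 107 at 9 s.
So from 121 the first move is to 134.

134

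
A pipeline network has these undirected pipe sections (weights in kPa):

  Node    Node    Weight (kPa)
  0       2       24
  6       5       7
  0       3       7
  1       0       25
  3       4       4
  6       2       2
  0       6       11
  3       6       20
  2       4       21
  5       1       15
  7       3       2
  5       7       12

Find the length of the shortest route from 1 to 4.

33 kPa

Compare a few routes:
1 → 0 → 3 → 4: 25+7+4 = 36
1 → 5 → 7 → 3 → 4: 15+12+2+4 = 33
The minimum is 33 kPa via 1 → 5 → 7 → 3 → 4.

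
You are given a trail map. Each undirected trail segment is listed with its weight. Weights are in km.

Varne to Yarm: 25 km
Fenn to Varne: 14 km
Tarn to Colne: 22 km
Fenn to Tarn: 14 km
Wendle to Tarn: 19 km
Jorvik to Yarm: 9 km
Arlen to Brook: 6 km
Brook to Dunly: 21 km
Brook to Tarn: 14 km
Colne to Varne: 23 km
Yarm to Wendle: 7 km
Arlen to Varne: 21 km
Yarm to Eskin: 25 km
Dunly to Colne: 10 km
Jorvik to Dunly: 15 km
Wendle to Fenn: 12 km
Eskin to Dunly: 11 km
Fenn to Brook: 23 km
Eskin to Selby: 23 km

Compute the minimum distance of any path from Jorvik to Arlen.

Compare a few routes:
Jorvik - Dunly - Brook - Arlen: 15+21+6 = 42
Jorvik - Yarm - Wendle - Tarn - Brook - Arlen: 9+7+19+14+6 = 55
Jorvik - Yarm - Varne - Arlen: 9+25+21 = 55
Cheapest is Jorvik - Dunly - Brook - Arlen at 42 km.

42 km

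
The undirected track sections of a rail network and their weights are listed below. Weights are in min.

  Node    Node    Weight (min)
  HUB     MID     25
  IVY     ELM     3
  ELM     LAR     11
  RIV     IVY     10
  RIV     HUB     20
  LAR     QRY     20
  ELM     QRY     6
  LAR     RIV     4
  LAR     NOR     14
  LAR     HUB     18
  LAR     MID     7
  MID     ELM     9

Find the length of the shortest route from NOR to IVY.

Running Dijkstra from NOR:
NOR: 0
LAR: 14  (via NOR)
RIV: 18  (via LAR)
MID: 21  (via LAR)
ELM: 25  (via LAR)
IVY: 28  (via RIV)
Shortest route: NOR–LAR–RIV–IVY = 28 min.

28 min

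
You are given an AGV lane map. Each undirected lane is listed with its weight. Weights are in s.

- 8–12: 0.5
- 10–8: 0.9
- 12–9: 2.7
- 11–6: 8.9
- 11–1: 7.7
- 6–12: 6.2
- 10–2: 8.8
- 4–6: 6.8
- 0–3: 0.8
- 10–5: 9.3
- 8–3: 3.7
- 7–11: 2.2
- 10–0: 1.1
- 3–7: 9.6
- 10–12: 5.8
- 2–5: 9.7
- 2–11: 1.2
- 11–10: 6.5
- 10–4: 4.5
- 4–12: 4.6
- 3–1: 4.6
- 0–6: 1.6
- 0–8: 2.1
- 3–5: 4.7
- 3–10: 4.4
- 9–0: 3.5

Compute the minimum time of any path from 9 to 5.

Enumerating some paths:
9–0–3–5: 3.5+0.8+4.7 = 9
9–12–8–0–3–5: 2.7+0.5+2.1+0.8+4.7 = 10.8
9–12–8–10–0–3–5: 2.7+0.5+0.9+1.1+0.8+4.7 = 10.7
The minimum is 9 s via 9–0–3–5.

9 s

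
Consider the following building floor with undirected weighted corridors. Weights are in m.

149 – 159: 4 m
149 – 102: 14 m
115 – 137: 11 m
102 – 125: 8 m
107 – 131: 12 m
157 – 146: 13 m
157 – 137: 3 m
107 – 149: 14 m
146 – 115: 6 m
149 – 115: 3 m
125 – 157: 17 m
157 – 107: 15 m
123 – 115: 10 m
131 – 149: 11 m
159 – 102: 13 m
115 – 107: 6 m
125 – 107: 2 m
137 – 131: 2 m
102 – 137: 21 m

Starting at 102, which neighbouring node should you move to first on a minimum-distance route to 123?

Compare a few routes:
102 → 149 → 115 → 123: 14+3+10 = 27
102 → 125 → 107 → 115 → 123: 8+2+6+10 = 26
102 → 159 → 149 → 115 → 123: 13+4+3+10 = 30
Cheapest is 102 → 125 → 107 → 115 → 123 at 26 m.
So from 102 the first move is to 125.

125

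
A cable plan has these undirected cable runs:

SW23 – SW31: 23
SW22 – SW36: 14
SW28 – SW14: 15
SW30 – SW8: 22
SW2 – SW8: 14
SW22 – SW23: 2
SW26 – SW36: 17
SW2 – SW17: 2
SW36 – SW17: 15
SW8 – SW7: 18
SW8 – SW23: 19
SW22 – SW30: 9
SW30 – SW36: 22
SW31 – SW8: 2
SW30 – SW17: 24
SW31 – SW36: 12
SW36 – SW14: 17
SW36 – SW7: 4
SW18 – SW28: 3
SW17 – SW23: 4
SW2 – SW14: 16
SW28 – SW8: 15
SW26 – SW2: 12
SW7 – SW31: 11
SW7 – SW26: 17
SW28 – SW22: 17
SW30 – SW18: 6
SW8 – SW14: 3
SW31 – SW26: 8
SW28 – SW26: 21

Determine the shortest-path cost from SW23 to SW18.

17

Enumerating some paths:
SW23 → SW8 → SW28 → SW18: 19+15+3 = 37
SW23 → SW22 → SW30 → SW18: 2+9+6 = 17
SW23 → SW17 → SW30 → SW18: 4+24+6 = 34
SW23 → SW22 → SW28 → SW18: 2+17+3 = 22
Cheapest is SW23 → SW22 → SW30 → SW18 at 17.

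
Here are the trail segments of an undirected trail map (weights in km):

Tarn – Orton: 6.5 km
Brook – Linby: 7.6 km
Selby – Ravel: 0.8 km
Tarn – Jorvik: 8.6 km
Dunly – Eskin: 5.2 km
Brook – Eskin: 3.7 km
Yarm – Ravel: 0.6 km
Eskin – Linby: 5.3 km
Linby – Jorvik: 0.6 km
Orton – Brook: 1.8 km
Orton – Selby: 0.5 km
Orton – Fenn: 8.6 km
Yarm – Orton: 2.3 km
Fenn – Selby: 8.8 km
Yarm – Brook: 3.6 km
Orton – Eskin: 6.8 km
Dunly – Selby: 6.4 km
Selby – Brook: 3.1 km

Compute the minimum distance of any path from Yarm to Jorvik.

Settle nodes by increasing distance from Yarm:
Yarm: 0
Ravel: 0.6  (via Yarm)
Selby: 1.4  (via Ravel)
Orton: 1.9  (via Selby)
Brook: 3.6  (via Yarm)
Eskin: 7.3  (via Brook)
Dunly: 7.8  (via Selby)
Tarn: 8.4  (via Orton)
Fenn: 10.2  (via Selby)
Linby: 11.2  (via Brook)
Jorvik: 11.8  (via Linby)
Shortest route: Yarm–Brook–Linby–Jorvik = 11.8 km.

11.8 km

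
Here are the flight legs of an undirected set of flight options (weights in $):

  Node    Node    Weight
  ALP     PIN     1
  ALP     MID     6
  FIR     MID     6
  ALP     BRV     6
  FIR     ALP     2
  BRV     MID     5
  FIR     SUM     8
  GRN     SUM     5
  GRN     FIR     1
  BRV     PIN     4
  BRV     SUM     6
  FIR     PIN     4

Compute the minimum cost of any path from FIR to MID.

$6

Running Dijkstra from FIR:
FIR: 0
GRN: 1  (via FIR)
ALP: 2  (via FIR)
PIN: 3  (via ALP)
SUM: 6  (via GRN)
MID: 6  (via FIR)
Shortest route: FIR → MID = $6.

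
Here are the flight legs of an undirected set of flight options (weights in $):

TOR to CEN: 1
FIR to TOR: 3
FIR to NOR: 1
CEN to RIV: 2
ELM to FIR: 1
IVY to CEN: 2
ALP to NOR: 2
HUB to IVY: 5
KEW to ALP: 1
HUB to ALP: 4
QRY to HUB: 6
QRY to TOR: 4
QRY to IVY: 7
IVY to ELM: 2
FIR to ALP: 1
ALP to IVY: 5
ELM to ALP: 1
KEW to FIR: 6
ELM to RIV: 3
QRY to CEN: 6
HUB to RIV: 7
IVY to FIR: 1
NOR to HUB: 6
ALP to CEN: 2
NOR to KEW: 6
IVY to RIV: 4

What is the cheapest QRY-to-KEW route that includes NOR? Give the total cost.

$11

Best QRY to NOR: QRY–TOR–FIR–NOR costing 8
Shortest NOR→KEW: NOR–ALP–KEW = 3
Total via NOR: 8 + 3 = $11.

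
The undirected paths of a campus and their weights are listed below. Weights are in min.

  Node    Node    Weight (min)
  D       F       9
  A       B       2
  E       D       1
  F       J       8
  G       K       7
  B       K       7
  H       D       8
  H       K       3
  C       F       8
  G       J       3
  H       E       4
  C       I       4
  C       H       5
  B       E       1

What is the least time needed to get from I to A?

Candidate routes:
I → C → H → K → B → A: 4+5+3+7+2 = 21
I → C → H → E → B → A: 4+5+4+1+2 = 16
I → C → H → D → E → B → A: 4+5+8+1+1+2 = 21
The minimum is 16 min via I → C → H → E → B → A.

16 min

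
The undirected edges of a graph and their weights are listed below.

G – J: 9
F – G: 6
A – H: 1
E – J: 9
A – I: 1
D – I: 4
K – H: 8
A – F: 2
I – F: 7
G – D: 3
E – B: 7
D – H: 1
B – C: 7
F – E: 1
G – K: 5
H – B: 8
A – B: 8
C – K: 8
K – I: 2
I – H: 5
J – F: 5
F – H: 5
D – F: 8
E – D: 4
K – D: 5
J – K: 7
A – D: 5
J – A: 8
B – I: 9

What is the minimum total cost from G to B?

12

Settle nodes by increasing distance from G:
G: 0
D: 3  (via G)
H: 4  (via D)
A: 5  (via H)
K: 5  (via G)
F: 6  (via G)
I: 6  (via A)
E: 7  (via D)
J: 9  (via G)
B: 12  (via H)
Shortest route: G → D → H → B = 12.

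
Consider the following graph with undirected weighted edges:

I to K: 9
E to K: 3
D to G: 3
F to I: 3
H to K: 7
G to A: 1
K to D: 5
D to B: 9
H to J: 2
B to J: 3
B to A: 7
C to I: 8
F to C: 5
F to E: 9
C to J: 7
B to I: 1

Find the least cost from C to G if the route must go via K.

24

Shortest C→K: C → J → H → K = 16
Best K to G: K → D → G costing 8
Total via K: 16 + 8 = 24.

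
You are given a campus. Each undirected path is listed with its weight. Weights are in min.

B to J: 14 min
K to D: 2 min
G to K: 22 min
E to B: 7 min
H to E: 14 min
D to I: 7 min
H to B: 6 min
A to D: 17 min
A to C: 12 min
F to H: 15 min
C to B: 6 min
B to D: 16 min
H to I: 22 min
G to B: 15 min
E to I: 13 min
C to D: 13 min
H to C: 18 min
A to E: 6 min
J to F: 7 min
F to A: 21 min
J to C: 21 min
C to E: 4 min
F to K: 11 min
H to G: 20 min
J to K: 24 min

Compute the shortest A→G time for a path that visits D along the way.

Shortest A→D: A → D = 17
Shortest D→G: D → K → G = 24
Total via D: 17 + 24 = 41 min.

41 min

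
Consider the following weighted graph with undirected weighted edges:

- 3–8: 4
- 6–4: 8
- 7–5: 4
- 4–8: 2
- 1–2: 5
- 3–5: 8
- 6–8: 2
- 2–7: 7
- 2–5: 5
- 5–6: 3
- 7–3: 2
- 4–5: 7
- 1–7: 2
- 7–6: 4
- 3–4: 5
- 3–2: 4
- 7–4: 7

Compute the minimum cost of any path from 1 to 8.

8

Settle nodes by increasing distance from 1:
1: 0
7: 2  (via 1)
3: 4  (via 7)
2: 5  (via 1)
5: 6  (via 7)
6: 6  (via 7)
8: 8  (via 3)
Shortest route: 1–7–3–8 = 8.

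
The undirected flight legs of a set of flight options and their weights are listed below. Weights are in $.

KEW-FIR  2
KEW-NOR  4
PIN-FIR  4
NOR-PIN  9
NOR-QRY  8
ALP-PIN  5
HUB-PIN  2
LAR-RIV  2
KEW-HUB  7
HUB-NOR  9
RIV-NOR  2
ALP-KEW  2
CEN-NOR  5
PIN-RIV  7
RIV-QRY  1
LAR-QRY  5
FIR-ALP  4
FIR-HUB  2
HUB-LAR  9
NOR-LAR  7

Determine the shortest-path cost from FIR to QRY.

$9

Settle nodes by increasing distance from FIR:
FIR: 0
HUB: 2  (via FIR)
KEW: 2  (via FIR)
ALP: 4  (via FIR)
PIN: 4  (via FIR)
NOR: 6  (via KEW)
RIV: 8  (via NOR)
QRY: 9  (via RIV)
Shortest route: FIR → KEW → NOR → RIV → QRY = $9.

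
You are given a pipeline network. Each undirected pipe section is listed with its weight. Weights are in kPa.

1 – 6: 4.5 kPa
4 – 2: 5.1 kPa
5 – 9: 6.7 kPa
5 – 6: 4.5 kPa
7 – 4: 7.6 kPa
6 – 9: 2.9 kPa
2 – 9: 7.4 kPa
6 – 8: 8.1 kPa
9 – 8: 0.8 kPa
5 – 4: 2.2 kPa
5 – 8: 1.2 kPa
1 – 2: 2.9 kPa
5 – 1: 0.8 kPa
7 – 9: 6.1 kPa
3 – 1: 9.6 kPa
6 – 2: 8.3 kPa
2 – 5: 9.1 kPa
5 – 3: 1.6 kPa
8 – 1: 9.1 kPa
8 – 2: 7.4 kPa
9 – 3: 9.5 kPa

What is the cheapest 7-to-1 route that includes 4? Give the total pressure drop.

Shortest 7→4: 7 → 4 = 7.6
Best 4 to 1: 4 → 5 → 1 costing 3
Total via 4: 7.6 + 3 = 10.6 kPa.

10.6 kPa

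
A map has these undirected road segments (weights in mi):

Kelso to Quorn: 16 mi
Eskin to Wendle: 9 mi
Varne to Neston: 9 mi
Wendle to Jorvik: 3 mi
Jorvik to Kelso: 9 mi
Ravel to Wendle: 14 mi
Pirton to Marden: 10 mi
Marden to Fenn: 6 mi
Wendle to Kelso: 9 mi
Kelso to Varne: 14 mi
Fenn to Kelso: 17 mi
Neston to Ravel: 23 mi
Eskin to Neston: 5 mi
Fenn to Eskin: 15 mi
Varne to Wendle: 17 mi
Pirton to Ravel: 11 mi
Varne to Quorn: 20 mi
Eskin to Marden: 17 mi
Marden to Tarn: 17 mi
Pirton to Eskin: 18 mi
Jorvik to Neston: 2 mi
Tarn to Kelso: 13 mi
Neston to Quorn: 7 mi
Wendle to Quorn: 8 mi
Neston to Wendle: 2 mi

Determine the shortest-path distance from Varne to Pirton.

Shortest distances from Varne:
Varne: 0
Neston: 9  (via Varne)
Wendle: 11  (via Neston)
Jorvik: 11  (via Neston)
Kelso: 14  (via Varne)
Eskin: 14  (via Neston)
Quorn: 16  (via Neston)
Ravel: 25  (via Wendle)
Tarn: 27  (via Kelso)
Fenn: 29  (via Eskin)
Marden: 31  (via Eskin)
Pirton: 32  (via Eskin)
Shortest route: Varne → Neston → Eskin → Pirton = 32 mi.

32 mi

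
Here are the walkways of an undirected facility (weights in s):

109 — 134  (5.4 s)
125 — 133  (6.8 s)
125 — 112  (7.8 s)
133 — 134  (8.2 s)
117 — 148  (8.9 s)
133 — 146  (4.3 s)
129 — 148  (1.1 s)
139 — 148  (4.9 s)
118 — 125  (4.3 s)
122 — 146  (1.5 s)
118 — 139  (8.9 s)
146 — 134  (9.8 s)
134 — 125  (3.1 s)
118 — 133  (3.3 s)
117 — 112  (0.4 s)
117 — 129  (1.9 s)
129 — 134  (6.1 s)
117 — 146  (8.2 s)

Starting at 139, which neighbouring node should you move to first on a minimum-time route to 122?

148

Compare a few routes:
139 → 148 → 117 → 146 → 122: 4.9+8.9+8.2+1.5 = 23.5
139 → 118 → 133 → 146 → 122: 8.9+3.3+4.3+1.5 = 18
139 → 148 → 129 → 117 → 146 → 122: 4.9+1.1+1.9+8.2+1.5 = 17.6
139 → 148 → 129 → 134 → 146 → 122: 4.9+1.1+6.1+9.8+1.5 = 23.4
Cheapest is 139 → 148 → 129 → 117 → 146 → 122 at 17.6 s.
So from 139 the first move is to 148.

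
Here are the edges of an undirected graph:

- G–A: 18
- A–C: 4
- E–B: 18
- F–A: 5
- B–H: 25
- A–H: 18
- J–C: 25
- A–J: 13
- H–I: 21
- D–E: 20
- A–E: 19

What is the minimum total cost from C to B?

41

Compare a few routes:
C–J–A–H–B: 25+13+18+25 = 81
C–J–A–E–B: 25+13+19+18 = 75
C–A–E–B: 4+19+18 = 41
C–A–H–B: 4+18+25 = 47
The minimum is 41 via C–A–E–B.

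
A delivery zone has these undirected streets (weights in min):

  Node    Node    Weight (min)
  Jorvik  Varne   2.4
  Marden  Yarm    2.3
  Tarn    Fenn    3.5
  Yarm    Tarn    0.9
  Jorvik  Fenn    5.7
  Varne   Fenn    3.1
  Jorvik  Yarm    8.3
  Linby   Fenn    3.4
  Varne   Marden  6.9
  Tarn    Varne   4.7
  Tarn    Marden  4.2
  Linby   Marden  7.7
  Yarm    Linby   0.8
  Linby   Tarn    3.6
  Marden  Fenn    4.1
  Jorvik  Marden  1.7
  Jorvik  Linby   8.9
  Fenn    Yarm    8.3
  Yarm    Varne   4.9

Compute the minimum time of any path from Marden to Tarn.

Shortest distances from Marden:
Marden: 0
Jorvik: 1.7  (via Marden)
Yarm: 2.3  (via Marden)
Linby: 3.1  (via Yarm)
Tarn: 3.2  (via Yarm)
Shortest route: Marden–Yarm–Tarn = 3.2 min.

3.2 min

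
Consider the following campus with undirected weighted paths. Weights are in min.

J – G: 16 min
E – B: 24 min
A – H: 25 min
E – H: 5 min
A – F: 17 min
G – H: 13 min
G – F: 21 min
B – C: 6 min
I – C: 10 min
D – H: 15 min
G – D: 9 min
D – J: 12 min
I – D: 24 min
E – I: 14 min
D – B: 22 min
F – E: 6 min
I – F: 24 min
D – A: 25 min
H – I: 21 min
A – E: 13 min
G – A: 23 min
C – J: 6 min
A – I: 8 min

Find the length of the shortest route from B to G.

Candidate routes:
B - D - G: 22+9 = 31
B - C - J - G: 6+6+16 = 28
B - C - J - D - G: 6+6+12+9 = 33
B - E - H - G: 24+5+13 = 42
Cheapest is B - C - J - G at 28 min.

28 min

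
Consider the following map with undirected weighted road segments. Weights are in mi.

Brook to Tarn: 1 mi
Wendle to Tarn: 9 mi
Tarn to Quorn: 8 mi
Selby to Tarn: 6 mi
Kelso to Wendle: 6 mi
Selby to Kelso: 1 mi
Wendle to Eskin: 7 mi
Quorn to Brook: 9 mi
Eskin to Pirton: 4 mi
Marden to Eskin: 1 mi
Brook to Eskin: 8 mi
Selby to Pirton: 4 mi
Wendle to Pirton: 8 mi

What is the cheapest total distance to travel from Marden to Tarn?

10 mi

Shortest distances from Marden:
Marden: 0
Eskin: 1  (via Marden)
Pirton: 5  (via Eskin)
Wendle: 8  (via Eskin)
Selby: 9  (via Pirton)
Brook: 9  (via Eskin)
Kelso: 10  (via Selby)
Tarn: 10  (via Brook)
Shortest route: Marden–Eskin–Brook–Tarn = 10 mi.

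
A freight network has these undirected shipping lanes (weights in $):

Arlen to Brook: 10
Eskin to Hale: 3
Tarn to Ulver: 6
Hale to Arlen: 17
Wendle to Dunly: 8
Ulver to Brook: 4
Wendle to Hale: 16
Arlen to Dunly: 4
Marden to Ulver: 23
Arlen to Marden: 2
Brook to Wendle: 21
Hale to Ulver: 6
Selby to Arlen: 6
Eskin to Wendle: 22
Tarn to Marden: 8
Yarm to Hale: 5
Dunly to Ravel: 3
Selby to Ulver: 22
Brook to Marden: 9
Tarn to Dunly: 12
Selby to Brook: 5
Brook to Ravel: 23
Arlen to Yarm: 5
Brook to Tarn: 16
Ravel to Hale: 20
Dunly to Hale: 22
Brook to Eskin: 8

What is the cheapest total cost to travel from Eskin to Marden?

Enumerating some paths:
Eskin–Brook–Arlen–Marden: 8+10+2 = 20
Eskin–Brook–Marden: 8+9 = 17
Eskin–Hale–Yarm–Arlen–Marden: 3+5+5+2 = 15
The minimum is $15 via Eskin–Hale–Yarm–Arlen–Marden.

$15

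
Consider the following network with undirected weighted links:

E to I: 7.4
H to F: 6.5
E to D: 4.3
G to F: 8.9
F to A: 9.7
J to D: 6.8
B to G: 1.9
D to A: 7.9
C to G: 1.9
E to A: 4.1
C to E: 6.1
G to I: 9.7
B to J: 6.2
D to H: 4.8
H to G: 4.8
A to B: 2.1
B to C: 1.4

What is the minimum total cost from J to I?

Settle nodes by increasing distance from J:
J: 0
B: 6.2  (via J)
D: 6.8  (via J)
C: 7.6  (via B)
G: 8.1  (via B)
A: 8.3  (via B)
E: 11.1  (via D)
H: 11.6  (via D)
F: 17  (via G)
I: 17.8  (via G)
Shortest route: J–B–G–I = 17.8.

17.8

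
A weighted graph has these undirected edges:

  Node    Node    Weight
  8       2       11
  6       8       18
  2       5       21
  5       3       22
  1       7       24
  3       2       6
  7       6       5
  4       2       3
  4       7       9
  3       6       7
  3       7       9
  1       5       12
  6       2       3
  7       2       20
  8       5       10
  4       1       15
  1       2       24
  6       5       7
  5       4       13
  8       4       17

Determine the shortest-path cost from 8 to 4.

Running Dijkstra from 8:
8: 0
5: 10  (via 8)
2: 11  (via 8)
4: 14  (via 2)
Shortest route: 8 → 2 → 4 = 14.

14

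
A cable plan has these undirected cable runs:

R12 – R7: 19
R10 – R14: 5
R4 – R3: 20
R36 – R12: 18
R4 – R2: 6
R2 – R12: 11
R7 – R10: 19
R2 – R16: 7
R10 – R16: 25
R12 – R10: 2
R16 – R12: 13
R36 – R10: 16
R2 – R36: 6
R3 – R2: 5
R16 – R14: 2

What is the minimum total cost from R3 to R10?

Enumerating some paths:
R3 → R2 → R16 → R14 → R10: 5+7+2+5 = 19
R3 → R2 → R12 → R10: 5+11+2 = 18
R3 → R2 → R36 → R10: 5+6+16 = 27
The minimum is 18 via R3 → R2 → R12 → R10.

18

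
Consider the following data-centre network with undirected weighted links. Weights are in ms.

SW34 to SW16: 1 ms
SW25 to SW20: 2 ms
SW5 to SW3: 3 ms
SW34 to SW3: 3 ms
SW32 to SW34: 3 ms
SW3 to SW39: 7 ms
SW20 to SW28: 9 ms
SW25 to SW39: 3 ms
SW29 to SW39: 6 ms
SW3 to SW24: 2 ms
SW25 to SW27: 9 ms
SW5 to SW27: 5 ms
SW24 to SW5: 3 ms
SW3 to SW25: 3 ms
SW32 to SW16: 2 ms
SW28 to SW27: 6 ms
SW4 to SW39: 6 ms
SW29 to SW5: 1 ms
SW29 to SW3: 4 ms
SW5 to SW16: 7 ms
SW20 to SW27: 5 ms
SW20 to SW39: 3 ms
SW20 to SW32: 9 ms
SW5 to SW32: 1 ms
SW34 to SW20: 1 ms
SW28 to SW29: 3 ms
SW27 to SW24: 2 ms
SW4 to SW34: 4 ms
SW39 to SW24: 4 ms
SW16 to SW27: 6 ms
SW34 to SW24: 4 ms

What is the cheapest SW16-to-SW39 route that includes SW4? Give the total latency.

Shortest SW16→SW4: SW16–SW34–SW4 = 5
Shortest SW4→SW39: SW4–SW39 = 6
Total via SW4: 5 + 6 = 11 ms.

11 ms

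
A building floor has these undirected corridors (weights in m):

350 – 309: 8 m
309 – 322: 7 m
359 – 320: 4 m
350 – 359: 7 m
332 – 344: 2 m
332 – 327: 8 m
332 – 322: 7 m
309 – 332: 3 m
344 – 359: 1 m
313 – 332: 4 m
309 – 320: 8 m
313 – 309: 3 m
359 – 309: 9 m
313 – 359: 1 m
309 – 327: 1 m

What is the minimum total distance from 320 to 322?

Enumerating some paths:
320–309–322: 8+7 = 15
320–359–313–309–322: 4+1+3+7 = 15
320–359–344–332–322: 4+1+2+7 = 14
The minimum is 14 m via 320–359–344–332–322.

14 m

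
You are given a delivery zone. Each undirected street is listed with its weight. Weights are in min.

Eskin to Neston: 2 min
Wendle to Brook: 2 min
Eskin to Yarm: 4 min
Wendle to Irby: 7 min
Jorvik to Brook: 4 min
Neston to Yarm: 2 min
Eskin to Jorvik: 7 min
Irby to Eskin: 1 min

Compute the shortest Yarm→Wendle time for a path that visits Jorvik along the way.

17 min

Shortest Yarm→Jorvik: Yarm → Eskin → Jorvik = 11
Best Jorvik to Wendle: Jorvik → Brook → Wendle costing 6
Total via Jorvik: 11 + 6 = 17 min.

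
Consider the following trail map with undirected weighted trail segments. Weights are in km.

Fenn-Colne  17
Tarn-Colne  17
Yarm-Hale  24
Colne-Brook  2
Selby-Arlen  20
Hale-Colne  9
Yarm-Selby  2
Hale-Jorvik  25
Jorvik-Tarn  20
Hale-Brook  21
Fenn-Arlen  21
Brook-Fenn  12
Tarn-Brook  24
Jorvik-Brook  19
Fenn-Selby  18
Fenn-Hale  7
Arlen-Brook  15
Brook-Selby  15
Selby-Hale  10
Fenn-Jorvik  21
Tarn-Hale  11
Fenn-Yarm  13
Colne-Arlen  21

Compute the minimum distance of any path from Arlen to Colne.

17 km

Candidate routes:
Arlen–Brook–Colne: 15+2 = 17
Arlen–Fenn–Brook–Colne: 21+12+2 = 35
Arlen–Colne: 21 = 21
Cheapest is Arlen–Brook–Colne at 17 km.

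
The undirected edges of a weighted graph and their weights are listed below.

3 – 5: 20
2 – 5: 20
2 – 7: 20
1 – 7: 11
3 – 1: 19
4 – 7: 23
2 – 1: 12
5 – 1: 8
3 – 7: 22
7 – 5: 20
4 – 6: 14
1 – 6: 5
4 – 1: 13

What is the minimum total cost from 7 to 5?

Enumerating some paths:
7–1–5: 11+8 = 19
7–5: 20 = 20
7–2–5: 20+20 = 40
The minimum is 19 via 7–1–5.

19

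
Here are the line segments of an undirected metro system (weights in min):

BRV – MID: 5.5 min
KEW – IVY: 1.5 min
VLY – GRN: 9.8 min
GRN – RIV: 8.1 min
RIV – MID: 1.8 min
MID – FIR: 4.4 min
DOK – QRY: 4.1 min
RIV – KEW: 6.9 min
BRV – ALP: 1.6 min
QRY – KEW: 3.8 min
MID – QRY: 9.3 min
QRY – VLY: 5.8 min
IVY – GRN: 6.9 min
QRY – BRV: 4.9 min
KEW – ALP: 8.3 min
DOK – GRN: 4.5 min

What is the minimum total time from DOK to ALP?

Enumerating some paths:
DOK–QRY–BRV–ALP: 4.1+4.9+1.6 = 10.6
DOK–QRY–KEW–ALP: 4.1+3.8+8.3 = 16.2
DOK–QRY–MID–BRV–ALP: 4.1+9.3+5.5+1.6 = 20.5
DOK–GRN–IVY–KEW–ALP: 4.5+6.9+1.5+8.3 = 21.2
The minimum is 10.6 min via DOK–QRY–BRV–ALP.

10.6 min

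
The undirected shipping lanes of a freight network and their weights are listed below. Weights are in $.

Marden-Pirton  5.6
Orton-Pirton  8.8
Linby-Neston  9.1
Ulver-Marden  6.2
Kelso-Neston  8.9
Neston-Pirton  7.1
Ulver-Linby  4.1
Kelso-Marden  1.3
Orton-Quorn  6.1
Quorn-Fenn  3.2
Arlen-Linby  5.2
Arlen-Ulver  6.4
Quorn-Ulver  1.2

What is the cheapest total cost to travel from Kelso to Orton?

$14.8

Settle nodes by increasing distance from Kelso:
Kelso: 0
Marden: 1.3  (via Kelso)
Pirton: 6.9  (via Marden)
Ulver: 7.5  (via Marden)
Quorn: 8.7  (via Ulver)
Neston: 8.9  (via Kelso)
Linby: 11.6  (via Ulver)
Fenn: 11.9  (via Quorn)
Arlen: 13.9  (via Ulver)
Orton: 14.8  (via Quorn)
Shortest route: Kelso–Marden–Ulver–Quorn–Orton = $14.8.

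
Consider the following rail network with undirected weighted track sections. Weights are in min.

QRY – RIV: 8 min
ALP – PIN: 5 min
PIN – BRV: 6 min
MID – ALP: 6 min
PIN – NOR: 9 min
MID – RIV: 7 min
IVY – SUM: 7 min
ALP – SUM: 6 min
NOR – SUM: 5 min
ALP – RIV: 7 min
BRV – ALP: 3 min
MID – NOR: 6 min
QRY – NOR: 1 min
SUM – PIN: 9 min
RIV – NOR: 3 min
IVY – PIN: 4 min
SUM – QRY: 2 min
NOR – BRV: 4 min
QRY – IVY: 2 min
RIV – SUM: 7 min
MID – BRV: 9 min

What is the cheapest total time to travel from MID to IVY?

9 min

Running Dijkstra from MID:
MID: 0
NOR: 6  (via MID)
ALP: 6  (via MID)
RIV: 7  (via MID)
QRY: 7  (via NOR)
SUM: 9  (via QRY)
BRV: 9  (via MID)
IVY: 9  (via QRY)
Shortest route: MID → NOR → QRY → IVY = 9 min.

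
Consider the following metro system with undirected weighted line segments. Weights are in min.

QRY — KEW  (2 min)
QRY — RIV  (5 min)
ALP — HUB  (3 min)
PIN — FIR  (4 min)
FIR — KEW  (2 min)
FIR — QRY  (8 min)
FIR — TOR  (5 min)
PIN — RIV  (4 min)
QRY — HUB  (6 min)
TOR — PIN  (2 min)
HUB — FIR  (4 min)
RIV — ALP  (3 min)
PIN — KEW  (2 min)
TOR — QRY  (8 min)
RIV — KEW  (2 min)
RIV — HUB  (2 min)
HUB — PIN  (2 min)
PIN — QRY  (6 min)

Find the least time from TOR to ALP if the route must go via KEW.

9 min

Best TOR to KEW: TOR → PIN → KEW costing 4
Shortest KEW→ALP: KEW → RIV → ALP = 5
Total via KEW: 4 + 5 = 9 min.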